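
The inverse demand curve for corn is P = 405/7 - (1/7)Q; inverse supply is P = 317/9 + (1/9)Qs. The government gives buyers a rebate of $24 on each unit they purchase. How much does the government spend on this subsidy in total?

Pre-subsidy: 405/7 - (1/7)Q = 317/9 + (1/9)Q gives Q* = 89.125 and P* = 45.125.
With the rebate, buyers effectively pay Pb = Ps − 24, where Ps is the price sellers receive.
On the curves, Pb = 405/7 - (1/7)Q and Ps = 317/9 + (1/9)Q; the wedge Ps − Pb = 24 gives 317/9 + (1/9)Q − (405/7 - (1/7)Q) = 24, so Q' = 183.625.
Then Pb = 405/7 − (1/7)·183.625 = 31.625 and Ps = 317/9 + (1/9)·183.625 = 55.625.
Government outlay = subsidy × quantity = 24 × 183.625 = 4407.

Government cost = $4407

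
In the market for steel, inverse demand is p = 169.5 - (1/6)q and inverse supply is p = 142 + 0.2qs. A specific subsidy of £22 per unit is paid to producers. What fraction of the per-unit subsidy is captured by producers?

Producer share = 6/11

Pre-subsidy: 169.5 - (1/6)q = 142 + 0.2q gives q* = 75 and p* = 157.
With the subsidy, sellers receive ps = pb + 22 for each unit, where pb is the price buyers pay.
On the curves, pb = 169.5 - (1/6)q and ps = 142 + 0.2q; the wedge ps − pb = 22 gives 142 + 0.2q − (169.5 - (1/6)q) = 22, so q' = 135.
Then pb = 169.5 − (1/6)·135 = 147 and ps = 142 + 0.2·135 = 169.
Buyers' price falls by p* − pb = 157 − 147 = 10; sellers' price rises by ps − p* = 169 − 157 = 12.
So producers capture 12/22 = 6/11 of each unit of subsidy.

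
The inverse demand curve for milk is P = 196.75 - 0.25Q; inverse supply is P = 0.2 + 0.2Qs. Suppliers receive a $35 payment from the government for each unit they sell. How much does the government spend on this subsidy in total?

Government cost = 162085/9

Pre-subsidy: 196.75 - 0.25Q = 0.2 + 0.2Q gives Q* = 3931/9 and P* = 788/9.
With the subsidy, sellers receive Ps = Pb + 35 for each unit, where Pb is the price buyers pay.
On the curves, Pb = 196.75 - 0.25Q and Ps = 0.2 + 0.2Q; the wedge Ps − Pb = 35 gives 0.2 + 0.2Q − (196.75 - 0.25Q) = 35, so Q' = 4631/9.
Then Pb = 196.75 − 0.25·(4631/9) = 613/9 and Ps = 0.2 + 0.2·(4631/9) = 928/9.
Government outlay = subsidy × quantity = 35 × 4631/9 = 162085/9.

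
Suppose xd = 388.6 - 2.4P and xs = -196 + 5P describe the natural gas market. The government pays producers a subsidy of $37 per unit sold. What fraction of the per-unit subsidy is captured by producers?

Producer share = 12/37

Pre-subsidy: 388.6 - 2.4P = -196 + 5P gives P* = 79, x* = 199.
With the subsidy, sellers receive Ps = Pb + 37 for each unit, where Pb is the price buyers pay.
Supply in terms of Pb becomes xs = -196 + 5(Pb + 37) = -11 + 5Pb. Setting this equal to demand: 388.6 - 2.4Pb = -11 + 5Pb, so Pb = 54.
Sellers receive Ps = 54 + 37 = 91; x' = 388.6 − 2.4·54 = 259.
Buyers' price falls by P* − Pb = 79 − 54 = 25; sellers' price rises by Ps − P* = 91 − 79 = 12.
So producers capture 12/37 = 12/37 of each unit of subsidy.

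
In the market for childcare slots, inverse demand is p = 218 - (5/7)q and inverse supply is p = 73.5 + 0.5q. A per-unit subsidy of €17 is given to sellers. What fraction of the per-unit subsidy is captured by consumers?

Pre-subsidy: 218 - (5/7)q = 73.5 + 0.5q gives q* = 119 and p* = 133.
With the subsidy, sellers receive ps = pb + 17 for each unit, where pb is the price buyers pay.
On the curves, pb = 218 - (5/7)q and ps = 73.5 + 0.5q; the wedge ps − pb = 17 gives 73.5 + 0.5q − (218 - (5/7)q) = 17, so q' = 133.
Then pb = 218 − (5/7)·133 = 123 and ps = 73.5 + 0.5·133 = 140.
Buyers' price falls by p* − pb = 133 − 123 = 10; sellers' price rises by ps − p* = 140 − 133 = 7.
So consumers capture 10/17 = 10/17 of each unit of subsidy.

Consumer share = 10/17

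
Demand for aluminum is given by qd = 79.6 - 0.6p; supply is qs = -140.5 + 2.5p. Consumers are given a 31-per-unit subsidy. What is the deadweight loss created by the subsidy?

Pre-subsidy: 79.6 - 0.6p = -140.5 + 2.5p gives p* = 71, q* = 37.
With the rebate, buyers effectively pay pb = ps − 31, where ps is the price sellers receive.
Demand in terms of ps becomes qd = 79.6 − 0.6(ps − 31) = 98.2 - 0.6ps. Setting this equal to supply: 98.2 - 0.6ps = -140.5 + 2.5ps, so ps = 77.
Buyers pay pb = 77 − 31 = 46; q' = -140.5 + 2.5·77 = 52.
The subsidy expands output by 52 − 37 = 15 past the efficient level; on those units the gap between marginal cost and willingness to pay runs from 0 up to 31.
DWL = ½ × 31 × 15 = 232.5.

Deadweight loss = 232.5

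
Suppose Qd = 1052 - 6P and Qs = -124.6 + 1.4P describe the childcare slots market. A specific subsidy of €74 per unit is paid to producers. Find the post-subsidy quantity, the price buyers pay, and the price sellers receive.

Q' = 182; buyers pay €145; sellers receive €219

Pre-subsidy: 1052 - 6P = -124.6 + 1.4P gives P* = 159, Q* = 98.
With the subsidy, sellers receive Ps = Pb + 74 for each unit, where Pb is the price buyers pay.
Supply in terms of Pb becomes Qs = -124.6 + 1.4(Pb + 74) = -21 + 1.4Pb. Setting this equal to demand: 1052 - 6Pb = -21 + 1.4Pb, so Pb = 145.
Sellers receive Ps = 145 + 74 = 219; Q' = 1052 − 6·145 = 182.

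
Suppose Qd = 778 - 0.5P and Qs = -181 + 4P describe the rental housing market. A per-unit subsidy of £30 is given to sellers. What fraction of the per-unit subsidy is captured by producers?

Pre-subsidy: 778 - 0.5P = -181 + 4P gives P* = 1918/9, Q* = 6043/9.
With the subsidy, sellers receive Ps = Pb + 30 for each unit, where Pb is the price buyers pay.
Supply in terms of Pb becomes Qs = -181 + 4(Pb + 30) = -61 + 4Pb. Setting this equal to demand: 778 - 0.5Pb = -61 + 4Pb, so Pb = 1678/9.
Sellers receive Ps = 1678/9 + 30 = 1948/9; Q' = 778 − 0.5·(1678/9) = 6163/9.
Buyers' price falls by P* − Pb = 1918/9 − 1678/9 = 80/3; sellers' price rises by Ps − P* = 1948/9 − 1918/9 = 10/3.
So producers capture (10/3)/30 = 1/9 of each unit of subsidy.

Producer share = 1/9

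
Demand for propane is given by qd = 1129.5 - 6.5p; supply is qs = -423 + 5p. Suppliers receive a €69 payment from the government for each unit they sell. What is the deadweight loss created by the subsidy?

Deadweight loss = €6727.5

Pre-subsidy: 1129.5 - 6.5p = -423 + 5p gives p* = 135, q* = 252.
With the subsidy, sellers receive ps = pb + 69 for each unit, where pb is the price buyers pay.
Supply in terms of pb becomes qs = -423 + 5(pb + 69) = -78 + 5pb. Setting this equal to demand: 1129.5 - 6.5pb = -78 + 5pb, so pb = 105.
Sellers receive ps = 105 + 69 = 174; q' = 1129.5 − 6.5·105 = 447.
The subsidy expands output by 447 − 252 = 195 past the efficient level; on those units the gap between marginal cost and willingness to pay runs from 0 up to 69.
DWL = ½ × 69 × 195 = 6727.5.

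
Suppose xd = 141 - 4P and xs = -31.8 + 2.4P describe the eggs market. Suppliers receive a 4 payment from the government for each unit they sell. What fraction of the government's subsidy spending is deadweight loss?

Pre-subsidy: 141 - 4P = -31.8 + 2.4P gives P* = 27, x* = 33.
With the subsidy, sellers receive Ps = Pb + 4 for each unit, where Pb is the price buyers pay.
Supply in terms of Pb becomes xs = -31.8 + 2.4(Pb + 4) = -22.2 + 2.4Pb. Setting this equal to demand: 141 - 4Pb = -22.2 + 2.4Pb, so Pb = 25.5.
Sellers receive Ps = 25.5 + 4 = 29.5; x' = 141 − 4·25.5 = 39.
ΔCS = ½(33 + 39)(27 − 25.5) = 54; ΔPS = ½(33 + 39)(29.5 − 27) = 90.
Government spending = 4 × 39 = 156.
DWL = ½ × 4 × (39 − 33) = 12; fraction = 12 / 156 = 1/13.

DWL / government spending = 1/13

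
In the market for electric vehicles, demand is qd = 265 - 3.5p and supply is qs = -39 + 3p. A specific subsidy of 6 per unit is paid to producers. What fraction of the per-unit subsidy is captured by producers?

Pre-subsidy: 265 - 3.5p = -39 + 3p gives p* = 608/13, q* = 1317/13.
With the subsidy, sellers receive ps = pb + 6 for each unit, where pb is the price buyers pay.
Supply in terms of pb becomes qs = -39 + 3(pb + 6) = -21 + 3pb. Setting this equal to demand: 265 - 3.5pb = -21 + 3pb, so pb = 44.
Sellers receive ps = 44 + 6 = 50; q' = 265 − 3.5·44 = 111.
Buyers' price falls by p* − pb = 608/13 − 44 = 36/13; sellers' price rises by ps − p* = 50 − 608/13 = 42/13.
So producers capture (42/13)/6 = 7/13 of each unit of subsidy.

Producer share = 7/13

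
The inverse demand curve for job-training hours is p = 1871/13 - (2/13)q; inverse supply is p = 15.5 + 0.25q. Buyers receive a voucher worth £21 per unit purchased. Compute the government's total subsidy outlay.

Government cost = £7770

Pre-subsidy: 1871/13 - (2/13)q = 15.5 + 0.25q gives q* = 318 and p* = 95.
With the rebate, buyers effectively pay pb = ps − 21, where ps is the price sellers receive.
On the curves, pb = 1871/13 - (2/13)q and ps = 15.5 + 0.25q; the wedge ps − pb = 21 gives 15.5 + 0.25q − (1871/13 - (2/13)q) = 21, so q' = 370.
Then pb = 1871/13 − (2/13)·370 = 87 and ps = 15.5 + 0.25·370 = 108.
Government outlay = subsidy × quantity = 21 × 370 = 7770.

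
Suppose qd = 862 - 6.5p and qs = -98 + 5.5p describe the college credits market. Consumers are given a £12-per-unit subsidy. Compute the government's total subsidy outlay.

Government cost = £4533

Pre-subsidy: 862 - 6.5p = -98 + 5.5p gives p* = 80, q* = 342.
With the rebate, buyers effectively pay pb = ps − 12, where ps is the price sellers receive.
Demand in terms of ps becomes qd = 862 − 6.5(ps − 12) = 940 - 6.5ps. Setting this equal to supply: 940 - 6.5ps = -98 + 5.5ps, so ps = 86.5.
Buyers pay pb = 86.5 − 12 = 74.5; q' = -98 + 5.5·86.5 = 377.75.
Government outlay = subsidy × quantity = 12 × 377.75 = 4533.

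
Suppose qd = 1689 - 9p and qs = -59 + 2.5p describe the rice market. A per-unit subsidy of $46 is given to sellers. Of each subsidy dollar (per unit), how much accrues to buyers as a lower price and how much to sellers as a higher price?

Buyers gain $10 per unit; sellers gain $36 per unit

Pre-subsidy: 1689 - 9p = -59 + 2.5p gives p* = 152, q* = 321.
With the subsidy, sellers receive ps = pb + 46 for each unit, where pb is the price buyers pay.
Supply in terms of pb becomes qs = -59 + 2.5(pb + 46) = 56 + 2.5pb. Setting this equal to demand: 1689 - 9pb = 56 + 2.5pb, so pb = 142.
Sellers receive ps = 142 + 46 = 188; q' = 1689 − 9·142 = 411.
Buyers' price falls by p* − pb = 152 − 142 = 10; sellers' price rises by ps − p* = 188 − 152 = 36.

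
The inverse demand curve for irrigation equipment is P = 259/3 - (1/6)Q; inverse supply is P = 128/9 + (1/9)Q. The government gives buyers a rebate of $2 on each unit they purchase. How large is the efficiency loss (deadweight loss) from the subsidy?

Pre-subsidy: 259/3 - (1/6)Q = 128/9 + (1/9)Q gives Q* = 259.6 and P* = 646/15.
With the rebate, buyers effectively pay Pb = Ps − 2, where Ps is the price sellers receive.
On the curves, Pb = 259/3 - (1/6)Q and Ps = 128/9 + (1/9)Q; the wedge Ps − Pb = 2 gives 128/9 + (1/9)Q − (259/3 - (1/6)Q) = 2, so Q' = 266.8.
Then Pb = 259/3 − (1/6)·266.8 = 628/15 and Ps = 128/9 + (1/9)·266.8 = 658/15.
The subsidy expands output by 266.8 − 259.6 = 7.2 past the efficient level; on those units the gap between marginal cost and willingness to pay runs from 0 up to 2.
DWL = ½ × 2 × 7.2 = 7.2.

Deadweight loss = $7.2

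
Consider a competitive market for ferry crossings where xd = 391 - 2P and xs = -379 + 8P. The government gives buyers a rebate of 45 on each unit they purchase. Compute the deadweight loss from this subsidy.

Pre-subsidy: 391 - 2P = -379 + 8P gives P* = 77, x* = 237.
With the rebate, buyers effectively pay Pb = Ps − 45, where Ps is the price sellers receive.
Demand in terms of Ps becomes xd = 391 − 2(Ps − 45) = 481 - 2Ps. Setting this equal to supply: 481 - 2Ps = -379 + 8Ps, so Ps = 86.
Buyers pay Pb = 86 − 45 = 41; x' = -379 + 8·86 = 309.
The subsidy expands output by 309 − 237 = 72 past the efficient level; on those units the gap between marginal cost and willingness to pay runs from 0 up to 45.
DWL = ½ × 45 × 72 = 1620.

Deadweight loss = 1620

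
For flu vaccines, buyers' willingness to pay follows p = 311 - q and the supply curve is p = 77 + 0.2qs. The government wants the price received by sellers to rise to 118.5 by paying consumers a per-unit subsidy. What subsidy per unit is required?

Required subsidy s = 15 per unit

At a seller price of 118.5, quantity supplied is -385 + 5·118.5 = 207.5.
Buyers absorb 207.5 only when they pay pb = 311 − 1·207.5 = 103.5.
s = ps − pb = 118.5 − 103.5 = 15.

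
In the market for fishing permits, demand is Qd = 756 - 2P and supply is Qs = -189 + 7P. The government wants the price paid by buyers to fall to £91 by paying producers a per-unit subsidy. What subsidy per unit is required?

At a buyer price of 91, quantity demanded is 756 − 2·91 = 574.
Sellers supply 574 only when they receive Ps with -189 + 7·Ps = 574, i.e. Ps = 109.
s = Ps − Pb = 109 − 91 = 18.

Required subsidy s = £18 per unit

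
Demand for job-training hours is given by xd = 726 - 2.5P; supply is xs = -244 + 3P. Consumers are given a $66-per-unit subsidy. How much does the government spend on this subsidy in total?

Government cost = $24756

Pre-subsidy: 726 - 2.5P = -244 + 3P gives P* = 1940/11, x* = 3136/11.
With the rebate, buyers effectively pay Pb = Ps − 66, where Ps is the price sellers receive.
Demand in terms of Ps becomes xd = 726 − 2.5(Ps − 66) = 891 - 2.5Ps. Setting this equal to supply: 891 - 2.5Ps = -244 + 3Ps, so Ps = 2270/11.
Buyers pay Pb = 2270/11 − 66 = 1544/11; x' = -244 + 3·(2270/11) = 4126/11.
Government outlay = subsidy × quantity = 66 × 4126/11 = 24756.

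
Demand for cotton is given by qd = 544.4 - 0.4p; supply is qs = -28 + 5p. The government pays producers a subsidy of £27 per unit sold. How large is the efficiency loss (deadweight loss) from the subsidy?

Pre-subsidy: 544.4 - 0.4p = -28 + 5p gives p* = 106, q* = 502.
With the subsidy, sellers receive ps = pb + 27 for each unit, where pb is the price buyers pay.
Supply in terms of pb becomes qs = -28 + 5(pb + 27) = 107 + 5pb. Setting this equal to demand: 544.4 - 0.4pb = 107 + 5pb, so pb = 81.
Sellers receive ps = 81 + 27 = 108; q' = 544.4 − 0.4·81 = 512.
The subsidy expands output by 512 − 502 = 10 past the efficient level; on those units the gap between marginal cost and willingness to pay runs from 0 up to 27.
DWL = ½ × 27 × 10 = 135.

Deadweight loss = £135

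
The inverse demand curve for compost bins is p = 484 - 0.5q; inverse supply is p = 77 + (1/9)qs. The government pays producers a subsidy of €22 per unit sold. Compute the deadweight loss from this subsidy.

Deadweight loss = €396

Pre-subsidy: 484 - 0.5q = 77 + (1/9)q gives q* = 666 and p* = 151.
With the subsidy, sellers receive ps = pb + 22 for each unit, where pb is the price buyers pay.
On the curves, pb = 484 - 0.5q and ps = 77 + (1/9)q; the wedge ps − pb = 22 gives 77 + (1/9)q − (484 - 0.5q) = 22, so q' = 702.
Then pb = 484 − 0.5·702 = 133 and ps = 77 + (1/9)·702 = 155.
The subsidy expands output by 702 − 666 = 36 past the efficient level; on those units the gap between marginal cost and willingness to pay runs from 0 up to 22.
DWL = ½ × 22 × 36 = 396.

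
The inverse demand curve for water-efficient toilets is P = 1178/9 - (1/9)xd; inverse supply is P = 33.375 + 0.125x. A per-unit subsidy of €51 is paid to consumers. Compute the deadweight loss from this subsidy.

Pre-subsidy: 1178/9 - (1/9)x = 33.375 + 0.125x gives x* = 413 and P* = 85.
With the rebate, buyers effectively pay Pb = Ps − 51, where Ps is the price sellers receive.
On the curves, Pb = 1178/9 - (1/9)x and Ps = 33.375 + 0.125x; the wedge Ps − Pb = 51 gives 33.375 + 0.125x − (1178/9 - (1/9)x) = 51, so x' = 629.
Then Pb = 1178/9 − (1/9)·629 = 61 and Ps = 33.375 + 0.125·629 = 112.
The subsidy expands output by 629 − 413 = 216 past the efficient level; on those units the gap between marginal cost and willingness to pay runs from 0 up to 51.
DWL = ½ × 51 × 216 = 5508.

Deadweight loss = €5508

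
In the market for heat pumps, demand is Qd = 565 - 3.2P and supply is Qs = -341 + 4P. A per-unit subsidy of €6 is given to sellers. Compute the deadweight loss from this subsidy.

Pre-subsidy: 565 - 3.2P = -341 + 4P gives P* = 755/6, Q* = 487/3.
With the subsidy, sellers receive Ps = Pb + 6 for each unit, where Pb is the price buyers pay.
Supply in terms of Pb becomes Qs = -341 + 4(Pb + 6) = -317 + 4Pb. Setting this equal to demand: 565 - 3.2Pb = -317 + 4Pb, so Pb = 122.5.
Sellers receive Ps = 122.5 + 6 = 128.5; Q' = 565 − 3.2·122.5 = 173.
The subsidy expands output by 173 − 487/3 = 32/3 past the efficient level; on those units the gap between marginal cost and willingness to pay runs from 0 up to 6.
DWL = ½ × 6 × 32/3 = 32.

Deadweight loss = €32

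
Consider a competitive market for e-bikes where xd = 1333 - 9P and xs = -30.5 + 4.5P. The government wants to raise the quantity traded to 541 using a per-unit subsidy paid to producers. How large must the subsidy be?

Required subsidy s = 39 per unit

At x = 541, invert demand for the buyer price: Pb = (1333 − 541)/9 = 88; invert supply for the seller price: Ps = (541 − (-30.5))/4.5 = 127.
The subsidy must fill the gap: s = Ps − Pb = 127 − 88 = 39.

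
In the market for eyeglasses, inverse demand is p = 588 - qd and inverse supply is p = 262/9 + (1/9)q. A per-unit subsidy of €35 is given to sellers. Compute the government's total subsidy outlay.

Pre-subsidy: 588 - q = 262/9 + (1/9)q gives q* = 503 and p* = 85.
With the subsidy, sellers receive ps = pb + 35 for each unit, where pb is the price buyers pay.
On the curves, pb = 588 - q and ps = 262/9 + (1/9)q; the wedge ps − pb = 35 gives 262/9 + (1/9)q − (588 - q) = 35, so q' = 534.5.
Then pb = 588 − 1·534.5 = 53.5 and ps = 262/9 + (1/9)·534.5 = 88.5.
Government outlay = subsidy × quantity = 35 × 534.5 = 18707.5.

Government cost = €18707.5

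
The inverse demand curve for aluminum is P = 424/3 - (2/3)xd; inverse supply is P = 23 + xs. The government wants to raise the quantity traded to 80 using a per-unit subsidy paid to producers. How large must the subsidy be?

At x = 80, from the demand curve buyers pay Pb = 424/3 − (2/3)·80 = 88; from the supply curve sellers need Ps = 23 + 1·80 = 103.
The subsidy must fill the gap: s = Ps − Pb = 103 − 88 = 15.

Required subsidy s = 15 per unit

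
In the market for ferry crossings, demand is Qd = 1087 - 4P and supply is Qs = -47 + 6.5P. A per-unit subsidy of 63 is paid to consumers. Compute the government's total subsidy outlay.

Pre-subsidy: 1087 - 4P = -47 + 6.5P gives P* = 108, Q* = 655.
With the rebate, buyers effectively pay Pb = Ps − 63, where Ps is the price sellers receive.
Demand in terms of Ps becomes Qd = 1087 − 4(Ps − 63) = 1339 - 4Ps. Setting this equal to supply: 1339 - 4Ps = -47 + 6.5Ps, so Ps = 132.
Buyers pay Pb = 132 − 63 = 69; Q' = -47 + 6.5·132 = 811.
Government outlay = subsidy × quantity = 63 × 811 = 51093.

Government cost = 51093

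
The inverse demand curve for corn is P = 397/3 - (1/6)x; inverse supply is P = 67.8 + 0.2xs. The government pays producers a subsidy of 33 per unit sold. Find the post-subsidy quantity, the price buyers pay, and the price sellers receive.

x' = 266; buyers pay 88; sellers receive 121

Pre-subsidy: 397/3 - (1/6)x = 67.8 + 0.2x gives x* = 176 and P* = 103.
With the subsidy, sellers receive Ps = Pb + 33 for each unit, where Pb is the price buyers pay.
On the curves, Pb = 397/3 - (1/6)x and Ps = 67.8 + 0.2x; the wedge Ps − Pb = 33 gives 67.8 + 0.2x − (397/3 - (1/6)x) = 33, so x' = 266.
Then Pb = 397/3 − (1/6)·266 = 88 and Ps = 67.8 + 0.2·266 = 121.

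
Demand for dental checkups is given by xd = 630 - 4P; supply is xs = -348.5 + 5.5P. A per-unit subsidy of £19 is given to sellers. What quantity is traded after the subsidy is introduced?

Pre-subsidy: 630 - 4P = -348.5 + 5.5P gives P* = 103, x* = 218.
With the subsidy, sellers receive Ps = Pb + 19 for each unit, where Pb is the price buyers pay.
Supply in terms of Pb becomes xs = -348.5 + 5.5(Pb + 19) = -244 + 5.5Pb. Setting this equal to demand: 630 - 4Pb = -244 + 5.5Pb, so Pb = 92.
Sellers receive Ps = 92 + 19 = 111; x' = 630 − 4·92 = 262.

x' = 262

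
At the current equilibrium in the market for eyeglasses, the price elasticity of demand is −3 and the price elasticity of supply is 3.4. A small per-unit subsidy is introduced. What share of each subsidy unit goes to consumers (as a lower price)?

Consumer share = 0.53125

For a small subsidy around the equilibrium, the benefit split depends on the relative slopes, which at a point are proportional to the elasticities.
Buyer share = εs/(εs + |εd|) = 3.4/(3.4 + 3) = 0.53125; seller share = |εd|/(εs + |εd|) = 0.46875.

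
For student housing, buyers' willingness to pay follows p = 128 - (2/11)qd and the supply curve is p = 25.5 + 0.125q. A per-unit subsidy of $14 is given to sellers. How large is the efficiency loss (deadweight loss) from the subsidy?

Pre-subsidy: 128 - (2/11)q = 25.5 + 0.125q gives q* = 9020/27 and p* = 1816/27.
With the subsidy, sellers receive ps = pb + 14 for each unit, where pb is the price buyers pay.
On the curves, pb = 128 - (2/11)q and ps = 25.5 + 0.125q; the wedge ps − pb = 14 gives 25.5 + 0.125q − (128 - (2/11)q) = 14, so q' = 10252/27.
Then pb = 128 − (2/11)·(10252/27) = 1592/27 and ps = 25.5 + 0.125·(10252/27) = 1970/27.
The subsidy expands output by 10252/27 − 9020/27 = 1232/27 past the efficient level; on those units the gap between marginal cost and willingness to pay runs from 0 up to 14.
DWL = ½ × 14 × 1232/27 = 8624/27.

Deadweight loss = 8624/27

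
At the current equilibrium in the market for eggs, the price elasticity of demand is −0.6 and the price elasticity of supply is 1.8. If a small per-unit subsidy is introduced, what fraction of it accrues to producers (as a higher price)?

For a small subsidy around the equilibrium, the benefit split depends on the relative slopes, which at a point are proportional to the elasticities.
Buyer share = εs/(εs + |εd|) = 1.8/(1.8 + 0.6) = 0.75; seller share = |εd|/(εs + |εd|) = 0.25.
So producers capture 0.25 of the subsidy.

Producer share = 0.25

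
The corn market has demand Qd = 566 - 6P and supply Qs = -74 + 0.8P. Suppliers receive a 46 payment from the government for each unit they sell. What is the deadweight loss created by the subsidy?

Deadweight loss = 12696/17

Pre-subsidy: 566 - 6P = -74 + 0.8P gives P* = 1600/17, Q* = 22/17.
With the subsidy, sellers receive Ps = Pb + 46 for each unit, where Pb is the price buyers pay.
Supply in terms of Pb becomes Qs = -74 + 0.8(Pb + 46) = -37.2 + 0.8Pb. Setting this equal to demand: 566 - 6Pb = -37.2 + 0.8Pb, so Pb = 1508/17.
Sellers receive Ps = 1508/17 + 46 = 2290/17; Q' = 566 − 6·(1508/17) = 574/17.
The subsidy expands output by 574/17 − 22/17 = 552/17 past the efficient level; on those units the gap between marginal cost and willingness to pay runs from 0 up to 46.
DWL = ½ × 46 × 552/17 = 12696/17.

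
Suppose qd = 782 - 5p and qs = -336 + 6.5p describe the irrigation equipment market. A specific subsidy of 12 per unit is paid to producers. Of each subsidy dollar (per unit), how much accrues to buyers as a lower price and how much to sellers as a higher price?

Pre-subsidy: 782 - 5p = -336 + 6.5p gives p* = 2236/23, q* = 6806/23.
With the subsidy, sellers receive ps = pb + 12 for each unit, where pb is the price buyers pay.
Supply in terms of pb becomes qs = -336 + 6.5(pb + 12) = -258 + 6.5pb. Setting this equal to demand: 782 - 5pb = -258 + 6.5pb, so pb = 2080/23.
Sellers receive ps = 2080/23 + 12 = 2356/23; q' = 782 − 5·(2080/23) = 7586/23.
Buyers' price falls by p* − pb = 2236/23 − 2080/23 = 156/23; sellers' price rises by ps − p* = 2356/23 − 2236/23 = 120/23.

Buyers gain 156/23 per unit; sellers gain 120/23 per unit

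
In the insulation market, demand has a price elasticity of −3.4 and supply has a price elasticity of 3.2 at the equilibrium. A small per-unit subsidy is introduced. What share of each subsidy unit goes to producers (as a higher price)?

Producer share = 17/33

For a small subsidy around the equilibrium, the benefit split depends on the relative slopes, which at a point are proportional to the elasticities.
Buyer share = εs/(εs + |εd|) = 3.2/(3.2 + 3.4) = 16/33; seller share = |εd|/(εs + |εd|) = 17/33.
So producers capture 17/33 of the subsidy.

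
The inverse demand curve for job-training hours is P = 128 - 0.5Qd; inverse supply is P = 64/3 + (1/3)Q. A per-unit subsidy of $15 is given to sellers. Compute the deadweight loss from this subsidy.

Pre-subsidy: 128 - 0.5Q = 64/3 + (1/3)Q gives Q* = 128 and P* = 64.
With the subsidy, sellers receive Ps = Pb + 15 for each unit, where Pb is the price buyers pay.
On the curves, Pb = 128 - 0.5Q and Ps = 64/3 + (1/3)Q; the wedge Ps − Pb = 15 gives 64/3 + (1/3)Q − (128 - 0.5Q) = 15, so Q' = 146.
Then Pb = 128 − 0.5·146 = 55 and Ps = 64/3 + (1/3)·146 = 70.
The subsidy expands output by 146 − 128 = 18 past the efficient level; on those units the gap between marginal cost and willingness to pay runs from 0 up to 15.
DWL = ½ × 15 × 18 = 135.

Deadweight loss = $135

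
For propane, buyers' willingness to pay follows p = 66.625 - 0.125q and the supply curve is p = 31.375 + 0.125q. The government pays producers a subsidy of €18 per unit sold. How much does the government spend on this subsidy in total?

Government cost = €3834

Pre-subsidy: 66.625 - 0.125q = 31.375 + 0.125q gives q* = 141 and p* = 49.
With the subsidy, sellers receive ps = pb + 18 for each unit, where pb is the price buyers pay.
On the curves, pb = 66.625 - 0.125q and ps = 31.375 + 0.125q; the wedge ps − pb = 18 gives 31.375 + 0.125q − (66.625 - 0.125q) = 18, so q' = 213.
Then pb = 66.625 − 0.125·213 = 40 and ps = 31.375 + 0.125·213 = 58.
Government outlay = subsidy × quantity = 18 × 213 = 3834.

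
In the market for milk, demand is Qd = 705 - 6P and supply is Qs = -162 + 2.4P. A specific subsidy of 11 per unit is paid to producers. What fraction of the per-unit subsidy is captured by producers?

Pre-subsidy: 705 - 6P = -162 + 2.4P gives P* = 1445/14, Q* = 600/7.
With the subsidy, sellers receive Ps = Pb + 11 for each unit, where Pb is the price buyers pay.
Supply in terms of Pb becomes Qs = -162 + 2.4(Pb + 11) = -135.6 + 2.4Pb. Setting this equal to demand: 705 - 6Pb = -135.6 + 2.4Pb, so Pb = 1401/14.
Sellers receive Ps = 1401/14 + 11 = 1555/14; Q' = 705 − 6·(1401/14) = 732/7.
Buyers' price falls by P* − Pb = 1445/14 − 1401/14 = 22/7; sellers' price rises by Ps − P* = 1555/14 − 1445/14 = 55/7.
So producers capture (55/7)/11 = 5/7 of each unit of subsidy.

Producer share = 5/7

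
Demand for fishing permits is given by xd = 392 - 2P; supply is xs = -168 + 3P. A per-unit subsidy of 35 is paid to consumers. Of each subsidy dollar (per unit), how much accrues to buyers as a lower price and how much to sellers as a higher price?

Buyers gain 21 per unit; sellers gain 14 per unit

Pre-subsidy: 392 - 2P = -168 + 3P gives P* = 112, x* = 168.
With the rebate, buyers effectively pay Pb = Ps − 35, where Ps is the price sellers receive.
Demand in terms of Ps becomes xd = 392 − 2(Ps − 35) = 462 - 2Ps. Setting this equal to supply: 462 - 2Ps = -168 + 3Ps, so Ps = 126.
Buyers pay Pb = 126 − 35 = 91; x' = -168 + 3·126 = 210.
Buyers' price falls by P* − Pb = 112 − 91 = 21; sellers' price rises by Ps − P* = 126 − 112 = 14.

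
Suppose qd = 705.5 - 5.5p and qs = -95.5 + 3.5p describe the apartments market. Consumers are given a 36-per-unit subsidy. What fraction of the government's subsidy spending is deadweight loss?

Pre-subsidy: 705.5 - 5.5p = -95.5 + 3.5p gives p* = 89, q* = 216.
With the rebate, buyers effectively pay pb = ps − 36, where ps is the price sellers receive.
Demand in terms of ps becomes qd = 705.5 − 5.5(ps − 36) = 903.5 - 5.5ps. Setting this equal to supply: 903.5 - 5.5ps = -95.5 + 3.5ps, so ps = 111.
Buyers pay pb = 111 − 36 = 75; q' = -95.5 + 3.5·111 = 293.
ΔCS = ½(216 + 293)(89 − 75) = 3563; ΔPS = ½(216 + 293)(111 − 89) = 5599.
Government spending = 36 × 293 = 10548.
DWL = ½ × 36 × (293 − 216) = 1386; fraction = 1386 / 10548 = 77/586.

DWL / government spending = 77/586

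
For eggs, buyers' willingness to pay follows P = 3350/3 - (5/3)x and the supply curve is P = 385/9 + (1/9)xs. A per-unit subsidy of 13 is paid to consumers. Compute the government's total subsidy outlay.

Pre-subsidy: 3350/3 - (5/3)x = 385/9 + (1/9)x gives x* = 604.0625 and P* = 5275/48.
With the rebate, buyers effectively pay Pb = Ps − 13, where Ps is the price sellers receive.
On the curves, Pb = 3350/3 - (5/3)x and Ps = 385/9 + (1/9)x; the wedge Ps − Pb = 13 gives 385/9 + (1/9)x − (3350/3 - (5/3)x) = 13, so x' = 611.375.
Then Pb = 3350/3 − (5/3)·611.375 = 2345/24 and Ps = 385/9 + (1/9)·611.375 = 2657/24.
Government outlay = subsidy × quantity = 13 × 611.375 = 7947.875.

Government cost = 7947.875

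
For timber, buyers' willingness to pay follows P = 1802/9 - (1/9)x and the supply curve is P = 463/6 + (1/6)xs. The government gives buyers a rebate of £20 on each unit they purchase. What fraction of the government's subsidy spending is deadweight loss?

Pre-subsidy: 1802/9 - (1/9)x = 463/6 + (1/6)x gives x* = 443 and P* = 151.
With the rebate, buyers effectively pay Pb = Ps − 20, where Ps is the price sellers receive.
On the curves, Pb = 1802/9 - (1/9)x and Ps = 463/6 + (1/6)x; the wedge Ps − Pb = 20 gives 463/6 + (1/6)x − (1802/9 - (1/9)x) = 20, so x' = 515.
Then Pb = 1802/9 − (1/9)·515 = 143 and Ps = 463/6 + (1/6)·515 = 163.
ΔCS = ½(443 + 515)(151 − 143) = 3832; ΔPS = ½(443 + 515)(163 − 151) = 5748.
Government spending = 20 × 515 = 10300.
DWL = ½ × 20 × (515 − 443) = 720; fraction = 720 / 10300 = 36/515.

DWL / government spending = 36/515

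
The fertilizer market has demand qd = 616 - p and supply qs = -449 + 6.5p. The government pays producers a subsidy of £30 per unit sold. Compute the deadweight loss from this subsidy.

Pre-subsidy: 616 - p = -449 + 6.5p gives p* = 142, q* = 474.
With the subsidy, sellers receive ps = pb + 30 for each unit, where pb is the price buyers pay.
Supply in terms of pb becomes qs = -449 + 6.5(pb + 30) = -254 + 6.5pb. Setting this equal to demand: 616 - pb = -254 + 6.5pb, so pb = 116.
Sellers receive ps = 116 + 30 = 146; q' = 616 − 1·116 = 500.
The subsidy expands output by 500 − 474 = 26 past the efficient level; on those units the gap between marginal cost and willingness to pay runs from 0 up to 30.
DWL = ½ × 30 × 26 = 390.

Deadweight loss = £390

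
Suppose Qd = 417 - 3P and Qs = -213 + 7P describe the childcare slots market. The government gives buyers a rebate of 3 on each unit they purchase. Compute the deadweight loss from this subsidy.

Pre-subsidy: 417 - 3P = -213 + 7P gives P* = 63, Q* = 228.
With the rebate, buyers effectively pay Pb = Ps − 3, where Ps is the price sellers receive.
Demand in terms of Ps becomes Qd = 417 − 3(Ps − 3) = 426 - 3Ps. Setting this equal to supply: 426 - 3Ps = -213 + 7Ps, so Ps = 63.9.
Buyers pay Pb = 63.9 − 3 = 60.9; Q' = -213 + 7·63.9 = 234.3.
The subsidy expands output by 234.3 − 228 = 6.3 past the efficient level; on those units the gap between marginal cost and willingness to pay runs from 0 up to 3.
DWL = ½ × 3 × 6.3 = 9.45.

Deadweight loss = 9.45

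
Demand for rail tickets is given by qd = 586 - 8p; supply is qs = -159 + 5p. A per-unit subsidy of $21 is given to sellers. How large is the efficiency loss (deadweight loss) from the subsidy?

Deadweight loss = 8820/13

Pre-subsidy: 586 - 8p = -159 + 5p gives p* = 745/13, q* = 1658/13.
With the subsidy, sellers receive ps = pb + 21 for each unit, where pb is the price buyers pay.
Supply in terms of pb becomes qs = -159 + 5(pb + 21) = -54 + 5pb. Setting this equal to demand: 586 - 8pb = -54 + 5pb, so pb = 640/13.
Sellers receive ps = 640/13 + 21 = 913/13; q' = 586 − 8·(640/13) = 2498/13.
The subsidy expands output by 2498/13 − 1658/13 = 840/13 past the efficient level; on those units the gap between marginal cost and willingness to pay runs from 0 up to 21.
DWL = ½ × 21 × 840/13 = 8820/13.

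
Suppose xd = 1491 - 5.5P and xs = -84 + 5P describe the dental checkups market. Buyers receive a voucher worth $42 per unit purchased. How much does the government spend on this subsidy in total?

Government cost = $32592

Pre-subsidy: 1491 - 5.5P = -84 + 5P gives P* = 150, x* = 666.
With the rebate, buyers effectively pay Pb = Ps − 42, where Ps is the price sellers receive.
Demand in terms of Ps becomes xd = 1491 − 5.5(Ps − 42) = 1722 - 5.5Ps. Setting this equal to supply: 1722 - 5.5Ps = -84 + 5Ps, so Ps = 172.
Buyers pay Pb = 172 − 42 = 130; x' = -84 + 5·172 = 776.
Government outlay = subsidy × quantity = 42 × 776 = 32592.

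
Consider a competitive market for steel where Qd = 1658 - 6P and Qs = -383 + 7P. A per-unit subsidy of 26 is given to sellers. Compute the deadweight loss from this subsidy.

Deadweight loss = 1092

Pre-subsidy: 1658 - 6P = -383 + 7P gives P* = 157, Q* = 716.
With the subsidy, sellers receive Ps = Pb + 26 for each unit, where Pb is the price buyers pay.
Supply in terms of Pb becomes Qs = -383 + 7(Pb + 26) = -201 + 7Pb. Setting this equal to demand: 1658 - 6Pb = -201 + 7Pb, so Pb = 143.
Sellers receive Ps = 143 + 26 = 169; Q' = 1658 − 6·143 = 800.
The subsidy expands output by 800 − 716 = 84 past the efficient level; on those units the gap between marginal cost and willingness to pay runs from 0 up to 26.
DWL = ½ × 26 × 84 = 1092.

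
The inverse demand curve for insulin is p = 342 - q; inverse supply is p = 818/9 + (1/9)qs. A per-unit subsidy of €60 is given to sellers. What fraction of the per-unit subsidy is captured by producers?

Pre-subsidy: 342 - q = 818/9 + (1/9)q gives q* = 226 and p* = 116.
With the subsidy, sellers receive ps = pb + 60 for each unit, where pb is the price buyers pay.
On the curves, pb = 342 - q and ps = 818/9 + (1/9)q; the wedge ps − pb = 60 gives 818/9 + (1/9)q − (342 - q) = 60, so q' = 280.
Then pb = 342 − 1·280 = 62 and ps = 818/9 + (1/9)·280 = 122.
Buyers' price falls by p* − pb = 116 − 62 = 54; sellers' price rises by ps − p* = 122 − 116 = 6.
So producers capture 6/60 = 0.1 of each unit of subsidy.

Producer share = 0.1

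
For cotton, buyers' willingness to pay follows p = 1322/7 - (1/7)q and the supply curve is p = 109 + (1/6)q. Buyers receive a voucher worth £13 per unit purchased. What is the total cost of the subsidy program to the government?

Government cost = £3900

Pre-subsidy: 1322/7 - (1/7)q = 109 + (1/6)q gives q* = 258 and p* = 152.
With the rebate, buyers effectively pay pb = ps − 13, where ps is the price sellers receive.
On the curves, pb = 1322/7 - (1/7)q and ps = 109 + (1/6)q; the wedge ps − pb = 13 gives 109 + (1/6)q − (1322/7 - (1/7)q) = 13, so q' = 300.
Then pb = 1322/7 − (1/7)·300 = 146 and ps = 109 + (1/6)·300 = 159.
Government outlay = subsidy × quantity = 13 × 300 = 3900.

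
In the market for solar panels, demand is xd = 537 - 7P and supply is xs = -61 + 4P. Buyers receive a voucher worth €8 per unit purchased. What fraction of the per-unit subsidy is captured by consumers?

Consumer share = 4/11

Pre-subsidy: 537 - 7P = -61 + 4P gives P* = 598/11, x* = 1721/11.
With the rebate, buyers effectively pay Pb = Ps − 8, where Ps is the price sellers receive.
Demand in terms of Ps becomes xd = 537 − 7(Ps − 8) = 593 - 7Ps. Setting this equal to supply: 593 - 7Ps = -61 + 4Ps, so Ps = 654/11.
Buyers pay Pb = 654/11 − 8 = 566/11; x' = -61 + 4·(654/11) = 1945/11.
Buyers' price falls by P* − Pb = 598/11 − 566/11 = 32/11; sellers' price rises by Ps − P* = 654/11 − 598/11 = 56/11.
So consumers capture (32/11)/8 = 4/11 of each unit of subsidy.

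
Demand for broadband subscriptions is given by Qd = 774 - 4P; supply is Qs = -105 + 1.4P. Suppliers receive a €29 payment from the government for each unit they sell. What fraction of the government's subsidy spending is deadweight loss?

Pre-subsidy: 774 - 4P = -105 + 1.4P gives P* = 1465/9, Q* = 1106/9.
With the subsidy, sellers receive Ps = Pb + 29 for each unit, where Pb is the price buyers pay.
Supply in terms of Pb becomes Qs = -105 + 1.4(Pb + 29) = -64.4 + 1.4Pb. Setting this equal to demand: 774 - 4Pb = -64.4 + 1.4Pb, so Pb = 4192/27.
Sellers receive Ps = 4192/27 + 29 = 4975/27; Q' = 774 − 4·(4192/27) = 4130/27.
ΔCS = ½(1106/9 + 4130/27)(1465/9 − 4192/27) = 755972/729; ΔPS = ½(1106/9 + 4130/27)(4975/27 − 1465/9) = 2159920/729.
Government spending = 29 × 4130/27 = 119770/27.
DWL = ½ × 29 × (4130/27 − 1106/9) = 11774/27; fraction = (11774/27) / (119770/27) = 29/295.

DWL / government spending = 29/295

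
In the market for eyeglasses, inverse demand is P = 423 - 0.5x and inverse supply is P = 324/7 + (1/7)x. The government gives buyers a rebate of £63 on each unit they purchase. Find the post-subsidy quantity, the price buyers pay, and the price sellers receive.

Pre-subsidy: 423 - 0.5x = 324/7 + (1/7)x gives x* = 586 and P* = 130.
With the rebate, buyers effectively pay Pb = Ps − 63, where Ps is the price sellers receive.
On the curves, Pb = 423 - 0.5x and Ps = 324/7 + (1/7)x; the wedge Ps − Pb = 63 gives 324/7 + (1/7)x − (423 - 0.5x) = 63, so x' = 684.
Then Pb = 423 − 0.5·684 = 81 and Ps = 324/7 + (1/7)·684 = 144.

x' = 684; buyers pay £81; sellers receive £144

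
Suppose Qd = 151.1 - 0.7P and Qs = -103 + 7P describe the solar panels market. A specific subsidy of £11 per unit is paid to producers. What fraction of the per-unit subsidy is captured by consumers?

Pre-subsidy: 151.1 - 0.7P = -103 + 7P gives P* = 33, Q* = 128.
With the subsidy, sellers receive Ps = Pb + 11 for each unit, where Pb is the price buyers pay.
Supply in terms of Pb becomes Qs = -103 + 7(Pb + 11) = -26 + 7Pb. Setting this equal to demand: 151.1 - 0.7Pb = -26 + 7Pb, so Pb = 23.
Sellers receive Ps = 23 + 11 = 34; Q' = 151.1 − 0.7·23 = 135.
Buyers' price falls by P* − Pb = 33 − 23 = 10; sellers' price rises by Ps − P* = 34 − 33 = 1.
So consumers capture 10/11 = 10/11 of each unit of subsidy.

Consumer share = 10/11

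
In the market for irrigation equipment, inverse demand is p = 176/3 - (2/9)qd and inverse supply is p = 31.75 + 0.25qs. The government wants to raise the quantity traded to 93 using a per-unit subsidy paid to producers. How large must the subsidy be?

At q = 93, from the demand curve buyers pay pb = 176/3 − (2/9)·93 = 38; from the supply curve sellers need ps = 31.75 + 0.25·93 = 55.
The subsidy must fill the gap: s = ps − pb = 55 − 38 = 17.

Required subsidy s = 17 per unit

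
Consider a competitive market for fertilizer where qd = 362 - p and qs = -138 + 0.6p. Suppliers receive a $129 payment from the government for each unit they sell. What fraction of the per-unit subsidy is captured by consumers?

Pre-subsidy: 362 - p = -138 + 0.6p gives p* = 312.5, q* = 49.5.
With the subsidy, sellers receive ps = pb + 129 for each unit, where pb is the price buyers pay.
Supply in terms of pb becomes qs = -138 + 0.6(pb + 129) = -60.6 + 0.6pb. Setting this equal to demand: 362 - pb = -60.6 + 0.6pb, so pb = 264.125.
Sellers receive ps = 264.125 + 129 = 393.125; q' = 362 − 1·264.125 = 97.875.
Buyers' price falls by p* − pb = 312.5 − 264.125 = 48.375; sellers' price rises by ps − p* = 393.125 − 312.5 = 80.625.
So consumers capture 48.375/129 = 0.375 of each unit of subsidy.

Consumer share = 0.375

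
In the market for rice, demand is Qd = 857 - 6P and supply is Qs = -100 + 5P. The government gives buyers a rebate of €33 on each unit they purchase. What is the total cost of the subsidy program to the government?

Pre-subsidy: 857 - 6P = -100 + 5P gives P* = 87, Q* = 335.
With the rebate, buyers effectively pay Pb = Ps − 33, where Ps is the price sellers receive.
Demand in terms of Ps becomes Qd = 857 − 6(Ps − 33) = 1055 - 6Ps. Setting this equal to supply: 1055 - 6Ps = -100 + 5Ps, so Ps = 105.
Buyers pay Pb = 105 − 33 = 72; Q' = -100 + 5·105 = 425.
Government outlay = subsidy × quantity = 33 × 425 = 14025.

Government cost = €14025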